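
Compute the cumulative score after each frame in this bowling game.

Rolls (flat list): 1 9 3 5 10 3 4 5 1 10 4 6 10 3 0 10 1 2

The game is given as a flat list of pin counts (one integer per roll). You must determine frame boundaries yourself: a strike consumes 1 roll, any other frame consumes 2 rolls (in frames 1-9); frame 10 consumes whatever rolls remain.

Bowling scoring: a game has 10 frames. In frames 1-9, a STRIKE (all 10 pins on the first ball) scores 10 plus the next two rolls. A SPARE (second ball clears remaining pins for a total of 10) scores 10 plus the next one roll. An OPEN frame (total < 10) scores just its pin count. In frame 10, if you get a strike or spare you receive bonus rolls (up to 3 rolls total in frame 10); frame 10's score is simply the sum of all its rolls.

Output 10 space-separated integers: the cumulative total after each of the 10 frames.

Frame 1: SPARE (1+9=10). 10 + next roll (3) = 13. Cumulative: 13
Frame 2: OPEN (3+5=8). Cumulative: 21
Frame 3: STRIKE. 10 + next two rolls (3+4) = 17. Cumulative: 38
Frame 4: OPEN (3+4=7). Cumulative: 45
Frame 5: OPEN (5+1=6). Cumulative: 51
Frame 6: STRIKE. 10 + next two rolls (4+6) = 20. Cumulative: 71
Frame 7: SPARE (4+6=10). 10 + next roll (10) = 20. Cumulative: 91
Frame 8: STRIKE. 10 + next two rolls (3+0) = 13. Cumulative: 104
Frame 9: OPEN (3+0=3). Cumulative: 107
Frame 10: STRIKE. Sum of all frame-10 rolls (10+1+2) = 13. Cumulative: 120

Answer: 13 21 38 45 51 71 91 104 107 120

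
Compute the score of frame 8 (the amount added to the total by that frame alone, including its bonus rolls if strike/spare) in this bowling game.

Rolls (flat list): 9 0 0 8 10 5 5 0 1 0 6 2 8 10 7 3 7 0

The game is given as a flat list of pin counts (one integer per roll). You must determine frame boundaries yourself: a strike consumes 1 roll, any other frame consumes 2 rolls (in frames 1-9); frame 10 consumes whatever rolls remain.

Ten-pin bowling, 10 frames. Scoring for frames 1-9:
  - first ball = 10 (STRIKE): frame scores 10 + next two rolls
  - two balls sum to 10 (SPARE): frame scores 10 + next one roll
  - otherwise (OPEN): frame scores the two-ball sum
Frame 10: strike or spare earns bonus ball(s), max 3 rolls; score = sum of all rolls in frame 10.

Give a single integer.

Answer: 20

Derivation:
Frame 1: OPEN (9+0=9). Cumulative: 9
Frame 2: OPEN (0+8=8). Cumulative: 17
Frame 3: STRIKE. 10 + next two rolls (5+5) = 20. Cumulative: 37
Frame 4: SPARE (5+5=10). 10 + next roll (0) = 10. Cumulative: 47
Frame 5: OPEN (0+1=1). Cumulative: 48
Frame 6: OPEN (0+6=6). Cumulative: 54
Frame 7: SPARE (2+8=10). 10 + next roll (10) = 20. Cumulative: 74
Frame 8: STRIKE. 10 + next two rolls (7+3) = 20. Cumulative: 94
Frame 9: SPARE (7+3=10). 10 + next roll (7) = 17. Cumulative: 111
Frame 10: OPEN. Sum of all frame-10 rolls (7+0) = 7. Cumulative: 118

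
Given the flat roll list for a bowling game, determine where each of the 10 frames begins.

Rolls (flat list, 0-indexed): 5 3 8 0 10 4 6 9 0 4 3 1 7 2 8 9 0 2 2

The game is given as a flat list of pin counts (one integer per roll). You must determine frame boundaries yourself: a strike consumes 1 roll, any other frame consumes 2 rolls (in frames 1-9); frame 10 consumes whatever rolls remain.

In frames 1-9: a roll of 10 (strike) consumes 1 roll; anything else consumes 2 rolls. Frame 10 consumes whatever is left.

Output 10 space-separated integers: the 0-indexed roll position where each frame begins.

Frame 1 starts at roll index 0: rolls=5,3 (sum=8), consumes 2 rolls
Frame 2 starts at roll index 2: rolls=8,0 (sum=8), consumes 2 rolls
Frame 3 starts at roll index 4: roll=10 (strike), consumes 1 roll
Frame 4 starts at roll index 5: rolls=4,6 (sum=10), consumes 2 rolls
Frame 5 starts at roll index 7: rolls=9,0 (sum=9), consumes 2 rolls
Frame 6 starts at roll index 9: rolls=4,3 (sum=7), consumes 2 rolls
Frame 7 starts at roll index 11: rolls=1,7 (sum=8), consumes 2 rolls
Frame 8 starts at roll index 13: rolls=2,8 (sum=10), consumes 2 rolls
Frame 9 starts at roll index 15: rolls=9,0 (sum=9), consumes 2 rolls
Frame 10 starts at roll index 17: 2 remaining rolls

Answer: 0 2 4 5 7 9 11 13 15 17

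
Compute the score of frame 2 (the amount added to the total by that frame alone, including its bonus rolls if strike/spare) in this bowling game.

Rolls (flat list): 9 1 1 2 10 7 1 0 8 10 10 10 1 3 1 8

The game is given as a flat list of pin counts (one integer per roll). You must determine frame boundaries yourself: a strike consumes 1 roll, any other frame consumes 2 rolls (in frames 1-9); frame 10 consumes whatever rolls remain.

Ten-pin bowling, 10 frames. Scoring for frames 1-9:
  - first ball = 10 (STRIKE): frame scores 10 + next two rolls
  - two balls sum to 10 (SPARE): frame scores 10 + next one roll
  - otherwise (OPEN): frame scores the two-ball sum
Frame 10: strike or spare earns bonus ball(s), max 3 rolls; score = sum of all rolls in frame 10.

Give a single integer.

Answer: 3

Derivation:
Frame 1: SPARE (9+1=10). 10 + next roll (1) = 11. Cumulative: 11
Frame 2: OPEN (1+2=3). Cumulative: 14
Frame 3: STRIKE. 10 + next two rolls (7+1) = 18. Cumulative: 32
Frame 4: OPEN (7+1=8). Cumulative: 40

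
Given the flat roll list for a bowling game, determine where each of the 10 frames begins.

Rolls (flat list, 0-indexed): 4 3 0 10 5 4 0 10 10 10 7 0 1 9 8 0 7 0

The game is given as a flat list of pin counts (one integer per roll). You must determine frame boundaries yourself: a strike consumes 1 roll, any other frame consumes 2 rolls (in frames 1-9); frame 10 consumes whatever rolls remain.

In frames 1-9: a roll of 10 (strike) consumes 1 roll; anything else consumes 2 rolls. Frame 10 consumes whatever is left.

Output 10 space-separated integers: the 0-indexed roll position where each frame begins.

Frame 1 starts at roll index 0: rolls=4,3 (sum=7), consumes 2 rolls
Frame 2 starts at roll index 2: rolls=0,10 (sum=10), consumes 2 rolls
Frame 3 starts at roll index 4: rolls=5,4 (sum=9), consumes 2 rolls
Frame 4 starts at roll index 6: rolls=0,10 (sum=10), consumes 2 rolls
Frame 5 starts at roll index 8: roll=10 (strike), consumes 1 roll
Frame 6 starts at roll index 9: roll=10 (strike), consumes 1 roll
Frame 7 starts at roll index 10: rolls=7,0 (sum=7), consumes 2 rolls
Frame 8 starts at roll index 12: rolls=1,9 (sum=10), consumes 2 rolls
Frame 9 starts at roll index 14: rolls=8,0 (sum=8), consumes 2 rolls
Frame 10 starts at roll index 16: 2 remaining rolls

Answer: 0 2 4 6 8 9 10 12 14 16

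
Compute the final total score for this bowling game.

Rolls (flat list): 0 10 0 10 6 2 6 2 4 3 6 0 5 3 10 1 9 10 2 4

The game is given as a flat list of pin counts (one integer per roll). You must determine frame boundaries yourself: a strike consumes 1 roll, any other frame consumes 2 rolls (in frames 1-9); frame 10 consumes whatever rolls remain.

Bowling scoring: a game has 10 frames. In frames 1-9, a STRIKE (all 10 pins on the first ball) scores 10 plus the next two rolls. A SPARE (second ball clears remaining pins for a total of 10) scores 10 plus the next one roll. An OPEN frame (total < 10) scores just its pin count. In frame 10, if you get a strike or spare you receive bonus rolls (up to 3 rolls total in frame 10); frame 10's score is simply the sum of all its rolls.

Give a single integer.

Answer: 119

Derivation:
Frame 1: SPARE (0+10=10). 10 + next roll (0) = 10. Cumulative: 10
Frame 2: SPARE (0+10=10). 10 + next roll (6) = 16. Cumulative: 26
Frame 3: OPEN (6+2=8). Cumulative: 34
Frame 4: OPEN (6+2=8). Cumulative: 42
Frame 5: OPEN (4+3=7). Cumulative: 49
Frame 6: OPEN (6+0=6). Cumulative: 55
Frame 7: OPEN (5+3=8). Cumulative: 63
Frame 8: STRIKE. 10 + next two rolls (1+9) = 20. Cumulative: 83
Frame 9: SPARE (1+9=10). 10 + next roll (10) = 20. Cumulative: 103
Frame 10: STRIKE. Sum of all frame-10 rolls (10+2+4) = 16. Cumulative: 119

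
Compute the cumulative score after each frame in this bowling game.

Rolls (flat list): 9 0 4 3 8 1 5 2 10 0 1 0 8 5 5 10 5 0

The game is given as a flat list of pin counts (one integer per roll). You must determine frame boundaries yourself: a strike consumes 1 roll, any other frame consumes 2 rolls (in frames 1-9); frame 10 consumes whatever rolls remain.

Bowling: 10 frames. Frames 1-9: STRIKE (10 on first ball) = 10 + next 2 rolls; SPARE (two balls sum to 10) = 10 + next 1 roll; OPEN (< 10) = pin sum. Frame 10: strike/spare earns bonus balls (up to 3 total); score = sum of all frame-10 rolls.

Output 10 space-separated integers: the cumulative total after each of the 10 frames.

Frame 1: OPEN (9+0=9). Cumulative: 9
Frame 2: OPEN (4+3=7). Cumulative: 16
Frame 3: OPEN (8+1=9). Cumulative: 25
Frame 4: OPEN (5+2=7). Cumulative: 32
Frame 5: STRIKE. 10 + next two rolls (0+1) = 11. Cumulative: 43
Frame 6: OPEN (0+1=1). Cumulative: 44
Frame 7: OPEN (0+8=8). Cumulative: 52
Frame 8: SPARE (5+5=10). 10 + next roll (10) = 20. Cumulative: 72
Frame 9: STRIKE. 10 + next two rolls (5+0) = 15. Cumulative: 87
Frame 10: OPEN. Sum of all frame-10 rolls (5+0) = 5. Cumulative: 92

Answer: 9 16 25 32 43 44 52 72 87 92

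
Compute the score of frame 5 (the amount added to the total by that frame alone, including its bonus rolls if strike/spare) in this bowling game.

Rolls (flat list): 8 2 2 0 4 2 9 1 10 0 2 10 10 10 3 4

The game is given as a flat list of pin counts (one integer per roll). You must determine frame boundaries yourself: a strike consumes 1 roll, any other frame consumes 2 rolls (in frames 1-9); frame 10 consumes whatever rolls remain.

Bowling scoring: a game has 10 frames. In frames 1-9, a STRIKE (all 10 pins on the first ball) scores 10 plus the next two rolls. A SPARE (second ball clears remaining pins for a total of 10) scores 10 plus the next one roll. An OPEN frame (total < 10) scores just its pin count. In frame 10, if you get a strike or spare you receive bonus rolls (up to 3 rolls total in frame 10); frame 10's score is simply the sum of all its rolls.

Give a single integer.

Frame 1: SPARE (8+2=10). 10 + next roll (2) = 12. Cumulative: 12
Frame 2: OPEN (2+0=2). Cumulative: 14
Frame 3: OPEN (4+2=6). Cumulative: 20
Frame 4: SPARE (9+1=10). 10 + next roll (10) = 20. Cumulative: 40
Frame 5: STRIKE. 10 + next two rolls (0+2) = 12. Cumulative: 52
Frame 6: OPEN (0+2=2). Cumulative: 54
Frame 7: STRIKE. 10 + next two rolls (10+10) = 30. Cumulative: 84

Answer: 12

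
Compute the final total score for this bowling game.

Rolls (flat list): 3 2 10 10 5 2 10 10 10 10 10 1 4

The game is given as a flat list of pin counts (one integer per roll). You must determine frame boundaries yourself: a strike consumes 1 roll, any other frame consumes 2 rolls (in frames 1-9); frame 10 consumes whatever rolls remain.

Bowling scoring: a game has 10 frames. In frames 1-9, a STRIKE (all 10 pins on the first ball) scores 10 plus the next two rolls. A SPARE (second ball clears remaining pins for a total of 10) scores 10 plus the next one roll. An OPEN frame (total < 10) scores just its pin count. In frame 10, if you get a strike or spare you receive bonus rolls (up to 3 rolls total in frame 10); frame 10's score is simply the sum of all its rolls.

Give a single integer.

Answer: 185

Derivation:
Frame 1: OPEN (3+2=5). Cumulative: 5
Frame 2: STRIKE. 10 + next two rolls (10+5) = 25. Cumulative: 30
Frame 3: STRIKE. 10 + next two rolls (5+2) = 17. Cumulative: 47
Frame 4: OPEN (5+2=7). Cumulative: 54
Frame 5: STRIKE. 10 + next two rolls (10+10) = 30. Cumulative: 84
Frame 6: STRIKE. 10 + next two rolls (10+10) = 30. Cumulative: 114
Frame 7: STRIKE. 10 + next two rolls (10+10) = 30. Cumulative: 144
Frame 8: STRIKE. 10 + next two rolls (10+1) = 21. Cumulative: 165
Frame 9: STRIKE. 10 + next two rolls (1+4) = 15. Cumulative: 180
Frame 10: OPEN. Sum of all frame-10 rolls (1+4) = 5. Cumulative: 185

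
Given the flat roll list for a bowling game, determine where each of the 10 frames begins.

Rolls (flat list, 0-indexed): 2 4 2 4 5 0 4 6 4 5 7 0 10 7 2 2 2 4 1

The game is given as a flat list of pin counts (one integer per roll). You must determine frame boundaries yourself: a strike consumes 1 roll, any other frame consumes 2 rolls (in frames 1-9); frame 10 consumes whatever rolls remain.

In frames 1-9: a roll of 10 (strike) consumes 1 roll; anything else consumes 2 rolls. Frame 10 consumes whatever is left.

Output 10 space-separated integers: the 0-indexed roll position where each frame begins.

Answer: 0 2 4 6 8 10 12 13 15 17

Derivation:
Frame 1 starts at roll index 0: rolls=2,4 (sum=6), consumes 2 rolls
Frame 2 starts at roll index 2: rolls=2,4 (sum=6), consumes 2 rolls
Frame 3 starts at roll index 4: rolls=5,0 (sum=5), consumes 2 rolls
Frame 4 starts at roll index 6: rolls=4,6 (sum=10), consumes 2 rolls
Frame 5 starts at roll index 8: rolls=4,5 (sum=9), consumes 2 rolls
Frame 6 starts at roll index 10: rolls=7,0 (sum=7), consumes 2 rolls
Frame 7 starts at roll index 12: roll=10 (strike), consumes 1 roll
Frame 8 starts at roll index 13: rolls=7,2 (sum=9), consumes 2 rolls
Frame 9 starts at roll index 15: rolls=2,2 (sum=4), consumes 2 rolls
Frame 10 starts at roll index 17: 2 remaining rolls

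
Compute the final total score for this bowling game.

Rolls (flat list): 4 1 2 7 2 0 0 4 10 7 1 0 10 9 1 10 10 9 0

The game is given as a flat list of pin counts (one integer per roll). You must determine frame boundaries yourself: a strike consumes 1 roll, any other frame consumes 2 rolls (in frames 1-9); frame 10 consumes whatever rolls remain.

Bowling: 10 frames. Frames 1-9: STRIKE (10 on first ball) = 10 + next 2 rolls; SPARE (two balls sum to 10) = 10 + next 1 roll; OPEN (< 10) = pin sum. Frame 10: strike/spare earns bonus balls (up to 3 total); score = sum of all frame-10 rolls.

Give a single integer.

Frame 1: OPEN (4+1=5). Cumulative: 5
Frame 2: OPEN (2+7=9). Cumulative: 14
Frame 3: OPEN (2+0=2). Cumulative: 16
Frame 4: OPEN (0+4=4). Cumulative: 20
Frame 5: STRIKE. 10 + next two rolls (7+1) = 18. Cumulative: 38
Frame 6: OPEN (7+1=8). Cumulative: 46
Frame 7: SPARE (0+10=10). 10 + next roll (9) = 19. Cumulative: 65
Frame 8: SPARE (9+1=10). 10 + next roll (10) = 20. Cumulative: 85
Frame 9: STRIKE. 10 + next two rolls (10+9) = 29. Cumulative: 114
Frame 10: STRIKE. Sum of all frame-10 rolls (10+9+0) = 19. Cumulative: 133

Answer: 133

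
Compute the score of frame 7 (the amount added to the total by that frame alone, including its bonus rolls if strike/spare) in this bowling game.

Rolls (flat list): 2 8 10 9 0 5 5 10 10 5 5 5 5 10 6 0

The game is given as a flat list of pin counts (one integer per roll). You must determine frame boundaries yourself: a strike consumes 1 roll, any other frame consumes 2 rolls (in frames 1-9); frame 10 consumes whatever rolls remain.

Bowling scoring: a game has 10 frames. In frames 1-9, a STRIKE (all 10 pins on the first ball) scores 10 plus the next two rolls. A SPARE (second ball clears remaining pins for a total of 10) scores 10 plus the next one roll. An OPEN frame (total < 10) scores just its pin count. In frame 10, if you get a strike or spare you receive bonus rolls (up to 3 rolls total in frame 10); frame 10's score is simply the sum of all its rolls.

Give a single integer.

Answer: 15

Derivation:
Frame 1: SPARE (2+8=10). 10 + next roll (10) = 20. Cumulative: 20
Frame 2: STRIKE. 10 + next two rolls (9+0) = 19. Cumulative: 39
Frame 3: OPEN (9+0=9). Cumulative: 48
Frame 4: SPARE (5+5=10). 10 + next roll (10) = 20. Cumulative: 68
Frame 5: STRIKE. 10 + next two rolls (10+5) = 25. Cumulative: 93
Frame 6: STRIKE. 10 + next two rolls (5+5) = 20. Cumulative: 113
Frame 7: SPARE (5+5=10). 10 + next roll (5) = 15. Cumulative: 128
Frame 8: SPARE (5+5=10). 10 + next roll (10) = 20. Cumulative: 148
Frame 9: STRIKE. 10 + next two rolls (6+0) = 16. Cumulative: 164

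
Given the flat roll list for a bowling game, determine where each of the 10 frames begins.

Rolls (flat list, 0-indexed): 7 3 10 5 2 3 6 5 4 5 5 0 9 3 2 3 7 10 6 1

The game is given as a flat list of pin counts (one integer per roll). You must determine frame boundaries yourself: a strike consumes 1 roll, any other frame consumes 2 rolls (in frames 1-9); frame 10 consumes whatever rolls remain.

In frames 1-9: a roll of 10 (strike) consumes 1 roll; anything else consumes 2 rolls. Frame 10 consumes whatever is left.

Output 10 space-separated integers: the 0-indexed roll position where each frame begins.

Answer: 0 2 3 5 7 9 11 13 15 17

Derivation:
Frame 1 starts at roll index 0: rolls=7,3 (sum=10), consumes 2 rolls
Frame 2 starts at roll index 2: roll=10 (strike), consumes 1 roll
Frame 3 starts at roll index 3: rolls=5,2 (sum=7), consumes 2 rolls
Frame 4 starts at roll index 5: rolls=3,6 (sum=9), consumes 2 rolls
Frame 5 starts at roll index 7: rolls=5,4 (sum=9), consumes 2 rolls
Frame 6 starts at roll index 9: rolls=5,5 (sum=10), consumes 2 rolls
Frame 7 starts at roll index 11: rolls=0,9 (sum=9), consumes 2 rolls
Frame 8 starts at roll index 13: rolls=3,2 (sum=5), consumes 2 rolls
Frame 9 starts at roll index 15: rolls=3,7 (sum=10), consumes 2 rolls
Frame 10 starts at roll index 17: 3 remaining rolls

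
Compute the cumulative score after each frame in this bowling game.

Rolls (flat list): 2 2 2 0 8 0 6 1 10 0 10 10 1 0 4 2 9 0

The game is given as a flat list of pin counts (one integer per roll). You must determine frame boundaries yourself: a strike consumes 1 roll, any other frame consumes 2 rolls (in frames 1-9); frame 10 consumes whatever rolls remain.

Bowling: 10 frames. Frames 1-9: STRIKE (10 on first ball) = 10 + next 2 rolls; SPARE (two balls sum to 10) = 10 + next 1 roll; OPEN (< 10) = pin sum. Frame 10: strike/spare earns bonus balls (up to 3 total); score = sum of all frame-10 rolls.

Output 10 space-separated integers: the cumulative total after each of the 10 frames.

Answer: 4 6 14 21 41 61 72 73 79 88

Derivation:
Frame 1: OPEN (2+2=4). Cumulative: 4
Frame 2: OPEN (2+0=2). Cumulative: 6
Frame 3: OPEN (8+0=8). Cumulative: 14
Frame 4: OPEN (6+1=7). Cumulative: 21
Frame 5: STRIKE. 10 + next two rolls (0+10) = 20. Cumulative: 41
Frame 6: SPARE (0+10=10). 10 + next roll (10) = 20. Cumulative: 61
Frame 7: STRIKE. 10 + next two rolls (1+0) = 11. Cumulative: 72
Frame 8: OPEN (1+0=1). Cumulative: 73
Frame 9: OPEN (4+2=6). Cumulative: 79
Frame 10: OPEN. Sum of all frame-10 rolls (9+0) = 9. Cumulative: 88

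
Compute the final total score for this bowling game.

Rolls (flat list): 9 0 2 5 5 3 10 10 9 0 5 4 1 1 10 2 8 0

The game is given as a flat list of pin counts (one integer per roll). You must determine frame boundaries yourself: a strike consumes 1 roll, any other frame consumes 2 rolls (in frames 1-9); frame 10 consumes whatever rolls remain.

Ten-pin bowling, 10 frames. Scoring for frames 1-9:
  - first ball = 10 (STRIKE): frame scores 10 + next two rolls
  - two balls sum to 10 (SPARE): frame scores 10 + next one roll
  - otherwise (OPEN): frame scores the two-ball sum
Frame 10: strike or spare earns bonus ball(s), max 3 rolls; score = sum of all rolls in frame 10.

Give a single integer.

Answer: 122

Derivation:
Frame 1: OPEN (9+0=9). Cumulative: 9
Frame 2: OPEN (2+5=7). Cumulative: 16
Frame 3: OPEN (5+3=8). Cumulative: 24
Frame 4: STRIKE. 10 + next two rolls (10+9) = 29. Cumulative: 53
Frame 5: STRIKE. 10 + next two rolls (9+0) = 19. Cumulative: 72
Frame 6: OPEN (9+0=9). Cumulative: 81
Frame 7: OPEN (5+4=9). Cumulative: 90
Frame 8: OPEN (1+1=2). Cumulative: 92
Frame 9: STRIKE. 10 + next two rolls (2+8) = 20. Cumulative: 112
Frame 10: SPARE. Sum of all frame-10 rolls (2+8+0) = 10. Cumulative: 122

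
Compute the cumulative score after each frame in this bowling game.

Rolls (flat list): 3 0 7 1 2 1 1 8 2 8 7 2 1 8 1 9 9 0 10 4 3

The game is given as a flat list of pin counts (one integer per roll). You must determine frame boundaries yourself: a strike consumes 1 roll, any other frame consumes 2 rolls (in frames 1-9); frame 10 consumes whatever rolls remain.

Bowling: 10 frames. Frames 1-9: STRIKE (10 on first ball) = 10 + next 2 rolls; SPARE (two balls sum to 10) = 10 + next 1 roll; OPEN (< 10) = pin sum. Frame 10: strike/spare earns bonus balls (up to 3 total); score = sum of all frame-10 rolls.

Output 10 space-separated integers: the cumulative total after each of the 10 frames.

Frame 1: OPEN (3+0=3). Cumulative: 3
Frame 2: OPEN (7+1=8). Cumulative: 11
Frame 3: OPEN (2+1=3). Cumulative: 14
Frame 4: OPEN (1+8=9). Cumulative: 23
Frame 5: SPARE (2+8=10). 10 + next roll (7) = 17. Cumulative: 40
Frame 6: OPEN (7+2=9). Cumulative: 49
Frame 7: OPEN (1+8=9). Cumulative: 58
Frame 8: SPARE (1+9=10). 10 + next roll (9) = 19. Cumulative: 77
Frame 9: OPEN (9+0=9). Cumulative: 86
Frame 10: STRIKE. Sum of all frame-10 rolls (10+4+3) = 17. Cumulative: 103

Answer: 3 11 14 23 40 49 58 77 86 103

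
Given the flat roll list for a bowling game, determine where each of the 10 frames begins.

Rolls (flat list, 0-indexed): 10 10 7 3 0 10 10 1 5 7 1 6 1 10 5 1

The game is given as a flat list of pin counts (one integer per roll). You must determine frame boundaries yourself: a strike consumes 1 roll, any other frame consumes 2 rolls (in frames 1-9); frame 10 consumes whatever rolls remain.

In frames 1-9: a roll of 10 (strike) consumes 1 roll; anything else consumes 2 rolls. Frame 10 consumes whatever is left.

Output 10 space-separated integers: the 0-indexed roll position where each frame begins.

Frame 1 starts at roll index 0: roll=10 (strike), consumes 1 roll
Frame 2 starts at roll index 1: roll=10 (strike), consumes 1 roll
Frame 3 starts at roll index 2: rolls=7,3 (sum=10), consumes 2 rolls
Frame 4 starts at roll index 4: rolls=0,10 (sum=10), consumes 2 rolls
Frame 5 starts at roll index 6: roll=10 (strike), consumes 1 roll
Frame 6 starts at roll index 7: rolls=1,5 (sum=6), consumes 2 rolls
Frame 7 starts at roll index 9: rolls=7,1 (sum=8), consumes 2 rolls
Frame 8 starts at roll index 11: rolls=6,1 (sum=7), consumes 2 rolls
Frame 9 starts at roll index 13: roll=10 (strike), consumes 1 roll
Frame 10 starts at roll index 14: 2 remaining rolls

Answer: 0 1 2 4 6 7 9 11 13 14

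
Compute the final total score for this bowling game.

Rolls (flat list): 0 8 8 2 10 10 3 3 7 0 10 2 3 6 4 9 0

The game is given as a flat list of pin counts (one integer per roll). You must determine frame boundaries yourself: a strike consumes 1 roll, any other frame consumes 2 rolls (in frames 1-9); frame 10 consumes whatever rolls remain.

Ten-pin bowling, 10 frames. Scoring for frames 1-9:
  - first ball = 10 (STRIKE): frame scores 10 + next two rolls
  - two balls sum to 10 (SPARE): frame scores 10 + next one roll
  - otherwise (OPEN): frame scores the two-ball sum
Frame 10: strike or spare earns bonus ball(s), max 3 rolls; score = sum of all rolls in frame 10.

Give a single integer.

Frame 1: OPEN (0+8=8). Cumulative: 8
Frame 2: SPARE (8+2=10). 10 + next roll (10) = 20. Cumulative: 28
Frame 3: STRIKE. 10 + next two rolls (10+3) = 23. Cumulative: 51
Frame 4: STRIKE. 10 + next two rolls (3+3) = 16. Cumulative: 67
Frame 5: OPEN (3+3=6). Cumulative: 73
Frame 6: OPEN (7+0=7). Cumulative: 80
Frame 7: STRIKE. 10 + next two rolls (2+3) = 15. Cumulative: 95
Frame 8: OPEN (2+3=5). Cumulative: 100
Frame 9: SPARE (6+4=10). 10 + next roll (9) = 19. Cumulative: 119
Frame 10: OPEN. Sum of all frame-10 rolls (9+0) = 9. Cumulative: 128

Answer: 128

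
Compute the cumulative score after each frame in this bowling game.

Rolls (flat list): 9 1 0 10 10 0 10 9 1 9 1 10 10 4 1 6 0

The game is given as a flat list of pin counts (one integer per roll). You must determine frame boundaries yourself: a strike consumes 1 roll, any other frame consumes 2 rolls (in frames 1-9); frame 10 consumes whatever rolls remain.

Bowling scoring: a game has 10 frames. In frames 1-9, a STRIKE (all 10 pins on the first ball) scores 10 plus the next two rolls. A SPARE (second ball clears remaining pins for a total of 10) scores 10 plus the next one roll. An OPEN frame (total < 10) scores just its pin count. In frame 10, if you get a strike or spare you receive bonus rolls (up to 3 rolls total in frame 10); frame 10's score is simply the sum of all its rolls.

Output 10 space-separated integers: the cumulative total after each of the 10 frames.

Frame 1: SPARE (9+1=10). 10 + next roll (0) = 10. Cumulative: 10
Frame 2: SPARE (0+10=10). 10 + next roll (10) = 20. Cumulative: 30
Frame 3: STRIKE. 10 + next two rolls (0+10) = 20. Cumulative: 50
Frame 4: SPARE (0+10=10). 10 + next roll (9) = 19. Cumulative: 69
Frame 5: SPARE (9+1=10). 10 + next roll (9) = 19. Cumulative: 88
Frame 6: SPARE (9+1=10). 10 + next roll (10) = 20. Cumulative: 108
Frame 7: STRIKE. 10 + next two rolls (10+4) = 24. Cumulative: 132
Frame 8: STRIKE. 10 + next two rolls (4+1) = 15. Cumulative: 147
Frame 9: OPEN (4+1=5). Cumulative: 152
Frame 10: OPEN. Sum of all frame-10 rolls (6+0) = 6. Cumulative: 158

Answer: 10 30 50 69 88 108 132 147 152 158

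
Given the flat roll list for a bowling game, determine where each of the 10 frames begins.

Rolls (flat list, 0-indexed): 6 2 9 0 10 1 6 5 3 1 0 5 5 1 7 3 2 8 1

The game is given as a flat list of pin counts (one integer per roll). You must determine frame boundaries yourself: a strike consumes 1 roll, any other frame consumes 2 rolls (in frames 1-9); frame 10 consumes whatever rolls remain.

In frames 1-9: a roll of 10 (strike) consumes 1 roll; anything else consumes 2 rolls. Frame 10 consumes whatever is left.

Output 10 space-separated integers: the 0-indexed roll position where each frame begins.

Frame 1 starts at roll index 0: rolls=6,2 (sum=8), consumes 2 rolls
Frame 2 starts at roll index 2: rolls=9,0 (sum=9), consumes 2 rolls
Frame 3 starts at roll index 4: roll=10 (strike), consumes 1 roll
Frame 4 starts at roll index 5: rolls=1,6 (sum=7), consumes 2 rolls
Frame 5 starts at roll index 7: rolls=5,3 (sum=8), consumes 2 rolls
Frame 6 starts at roll index 9: rolls=1,0 (sum=1), consumes 2 rolls
Frame 7 starts at roll index 11: rolls=5,5 (sum=10), consumes 2 rolls
Frame 8 starts at roll index 13: rolls=1,7 (sum=8), consumes 2 rolls
Frame 9 starts at roll index 15: rolls=3,2 (sum=5), consumes 2 rolls
Frame 10 starts at roll index 17: 2 remaining rolls

Answer: 0 2 4 5 7 9 11 13 15 17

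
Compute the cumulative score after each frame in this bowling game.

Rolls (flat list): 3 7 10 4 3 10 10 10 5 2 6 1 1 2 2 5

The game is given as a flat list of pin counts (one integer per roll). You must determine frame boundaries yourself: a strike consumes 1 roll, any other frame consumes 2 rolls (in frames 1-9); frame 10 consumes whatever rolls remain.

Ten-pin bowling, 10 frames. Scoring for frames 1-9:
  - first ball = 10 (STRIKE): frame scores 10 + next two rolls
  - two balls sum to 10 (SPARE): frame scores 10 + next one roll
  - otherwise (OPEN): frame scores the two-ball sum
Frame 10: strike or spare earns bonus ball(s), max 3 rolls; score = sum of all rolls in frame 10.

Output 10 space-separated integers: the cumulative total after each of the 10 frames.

Answer: 20 37 44 74 99 116 123 130 133 140

Derivation:
Frame 1: SPARE (3+7=10). 10 + next roll (10) = 20. Cumulative: 20
Frame 2: STRIKE. 10 + next two rolls (4+3) = 17. Cumulative: 37
Frame 3: OPEN (4+3=7). Cumulative: 44
Frame 4: STRIKE. 10 + next two rolls (10+10) = 30. Cumulative: 74
Frame 5: STRIKE. 10 + next two rolls (10+5) = 25. Cumulative: 99
Frame 6: STRIKE. 10 + next two rolls (5+2) = 17. Cumulative: 116
Frame 7: OPEN (5+2=7). Cumulative: 123
Frame 8: OPEN (6+1=7). Cumulative: 130
Frame 9: OPEN (1+2=3). Cumulative: 133
Frame 10: OPEN. Sum of all frame-10 rolls (2+5) = 7. Cumulative: 140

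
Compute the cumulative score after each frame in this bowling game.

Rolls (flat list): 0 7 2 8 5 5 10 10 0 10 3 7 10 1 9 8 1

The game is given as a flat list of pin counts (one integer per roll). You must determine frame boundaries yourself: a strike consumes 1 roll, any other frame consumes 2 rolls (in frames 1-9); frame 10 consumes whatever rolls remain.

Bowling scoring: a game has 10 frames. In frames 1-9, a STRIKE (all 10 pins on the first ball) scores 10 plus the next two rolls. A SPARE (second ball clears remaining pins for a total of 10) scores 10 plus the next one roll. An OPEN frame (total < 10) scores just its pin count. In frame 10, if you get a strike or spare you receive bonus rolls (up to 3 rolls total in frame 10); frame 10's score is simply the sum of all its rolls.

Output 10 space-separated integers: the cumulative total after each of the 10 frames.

Frame 1: OPEN (0+7=7). Cumulative: 7
Frame 2: SPARE (2+8=10). 10 + next roll (5) = 15. Cumulative: 22
Frame 3: SPARE (5+5=10). 10 + next roll (10) = 20. Cumulative: 42
Frame 4: STRIKE. 10 + next two rolls (10+0) = 20. Cumulative: 62
Frame 5: STRIKE. 10 + next two rolls (0+10) = 20. Cumulative: 82
Frame 6: SPARE (0+10=10). 10 + next roll (3) = 13. Cumulative: 95
Frame 7: SPARE (3+7=10). 10 + next roll (10) = 20. Cumulative: 115
Frame 8: STRIKE. 10 + next two rolls (1+9) = 20. Cumulative: 135
Frame 9: SPARE (1+9=10). 10 + next roll (8) = 18. Cumulative: 153
Frame 10: OPEN. Sum of all frame-10 rolls (8+1) = 9. Cumulative: 162

Answer: 7 22 42 62 82 95 115 135 153 162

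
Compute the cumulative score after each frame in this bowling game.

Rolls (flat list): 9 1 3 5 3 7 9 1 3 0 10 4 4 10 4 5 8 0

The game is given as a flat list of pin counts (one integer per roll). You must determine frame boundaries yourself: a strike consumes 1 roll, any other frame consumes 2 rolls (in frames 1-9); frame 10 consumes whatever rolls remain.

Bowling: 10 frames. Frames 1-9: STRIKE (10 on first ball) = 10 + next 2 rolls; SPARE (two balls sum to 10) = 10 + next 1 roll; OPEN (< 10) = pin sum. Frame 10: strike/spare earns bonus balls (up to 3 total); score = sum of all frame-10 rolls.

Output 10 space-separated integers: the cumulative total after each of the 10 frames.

Answer: 13 21 40 53 56 74 82 101 110 118

Derivation:
Frame 1: SPARE (9+1=10). 10 + next roll (3) = 13. Cumulative: 13
Frame 2: OPEN (3+5=8). Cumulative: 21
Frame 3: SPARE (3+7=10). 10 + next roll (9) = 19. Cumulative: 40
Frame 4: SPARE (9+1=10). 10 + next roll (3) = 13. Cumulative: 53
Frame 5: OPEN (3+0=3). Cumulative: 56
Frame 6: STRIKE. 10 + next two rolls (4+4) = 18. Cumulative: 74
Frame 7: OPEN (4+4=8). Cumulative: 82
Frame 8: STRIKE. 10 + next two rolls (4+5) = 19. Cumulative: 101
Frame 9: OPEN (4+5=9). Cumulative: 110
Frame 10: OPEN. Sum of all frame-10 rolls (8+0) = 8. Cumulative: 118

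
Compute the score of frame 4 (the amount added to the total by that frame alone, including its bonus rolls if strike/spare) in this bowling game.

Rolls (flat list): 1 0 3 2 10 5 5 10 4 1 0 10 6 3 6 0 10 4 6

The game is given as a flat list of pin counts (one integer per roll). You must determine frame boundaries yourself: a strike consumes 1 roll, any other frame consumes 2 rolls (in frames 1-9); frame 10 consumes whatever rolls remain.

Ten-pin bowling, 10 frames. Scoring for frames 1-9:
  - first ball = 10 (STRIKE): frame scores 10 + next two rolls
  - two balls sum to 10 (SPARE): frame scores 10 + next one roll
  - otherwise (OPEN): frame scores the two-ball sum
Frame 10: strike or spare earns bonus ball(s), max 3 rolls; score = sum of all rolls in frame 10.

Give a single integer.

Frame 1: OPEN (1+0=1). Cumulative: 1
Frame 2: OPEN (3+2=5). Cumulative: 6
Frame 3: STRIKE. 10 + next two rolls (5+5) = 20. Cumulative: 26
Frame 4: SPARE (5+5=10). 10 + next roll (10) = 20. Cumulative: 46
Frame 5: STRIKE. 10 + next two rolls (4+1) = 15. Cumulative: 61
Frame 6: OPEN (4+1=5). Cumulative: 66

Answer: 20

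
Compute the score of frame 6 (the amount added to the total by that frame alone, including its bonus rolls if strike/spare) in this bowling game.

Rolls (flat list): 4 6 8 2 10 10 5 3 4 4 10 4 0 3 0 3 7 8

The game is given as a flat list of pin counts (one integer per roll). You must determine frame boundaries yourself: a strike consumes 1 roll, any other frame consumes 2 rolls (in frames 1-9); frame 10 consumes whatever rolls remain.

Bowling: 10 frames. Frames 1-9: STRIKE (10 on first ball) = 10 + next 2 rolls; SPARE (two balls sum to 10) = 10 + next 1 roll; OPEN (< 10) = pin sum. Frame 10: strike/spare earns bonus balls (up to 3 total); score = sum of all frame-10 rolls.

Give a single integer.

Frame 1: SPARE (4+6=10). 10 + next roll (8) = 18. Cumulative: 18
Frame 2: SPARE (8+2=10). 10 + next roll (10) = 20. Cumulative: 38
Frame 3: STRIKE. 10 + next two rolls (10+5) = 25. Cumulative: 63
Frame 4: STRIKE. 10 + next two rolls (5+3) = 18. Cumulative: 81
Frame 5: OPEN (5+3=8). Cumulative: 89
Frame 6: OPEN (4+4=8). Cumulative: 97
Frame 7: STRIKE. 10 + next two rolls (4+0) = 14. Cumulative: 111
Frame 8: OPEN (4+0=4). Cumulative: 115

Answer: 8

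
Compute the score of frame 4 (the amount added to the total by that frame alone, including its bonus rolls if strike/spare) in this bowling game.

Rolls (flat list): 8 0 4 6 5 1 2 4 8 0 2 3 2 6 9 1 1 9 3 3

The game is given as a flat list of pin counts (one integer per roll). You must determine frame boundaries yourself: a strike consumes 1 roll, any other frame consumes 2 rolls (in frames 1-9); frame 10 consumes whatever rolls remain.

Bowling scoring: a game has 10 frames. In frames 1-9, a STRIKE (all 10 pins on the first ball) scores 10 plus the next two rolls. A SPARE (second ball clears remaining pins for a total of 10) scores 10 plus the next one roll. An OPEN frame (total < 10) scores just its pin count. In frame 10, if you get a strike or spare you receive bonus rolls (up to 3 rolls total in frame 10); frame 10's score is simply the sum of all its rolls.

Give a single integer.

Answer: 6

Derivation:
Frame 1: OPEN (8+0=8). Cumulative: 8
Frame 2: SPARE (4+6=10). 10 + next roll (5) = 15. Cumulative: 23
Frame 3: OPEN (5+1=6). Cumulative: 29
Frame 4: OPEN (2+4=6). Cumulative: 35
Frame 5: OPEN (8+0=8). Cumulative: 43
Frame 6: OPEN (2+3=5). Cumulative: 48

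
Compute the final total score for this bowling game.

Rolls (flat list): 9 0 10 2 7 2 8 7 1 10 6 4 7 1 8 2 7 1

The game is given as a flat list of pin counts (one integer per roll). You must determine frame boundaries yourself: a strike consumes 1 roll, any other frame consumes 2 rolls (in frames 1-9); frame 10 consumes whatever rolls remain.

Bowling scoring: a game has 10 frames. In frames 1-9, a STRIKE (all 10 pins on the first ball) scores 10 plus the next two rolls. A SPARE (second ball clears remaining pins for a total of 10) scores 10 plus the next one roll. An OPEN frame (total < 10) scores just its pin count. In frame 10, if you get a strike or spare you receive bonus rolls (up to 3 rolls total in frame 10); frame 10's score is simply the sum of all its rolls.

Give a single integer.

Answer: 132

Derivation:
Frame 1: OPEN (9+0=9). Cumulative: 9
Frame 2: STRIKE. 10 + next two rolls (2+7) = 19. Cumulative: 28
Frame 3: OPEN (2+7=9). Cumulative: 37
Frame 4: SPARE (2+8=10). 10 + next roll (7) = 17. Cumulative: 54
Frame 5: OPEN (7+1=8). Cumulative: 62
Frame 6: STRIKE. 10 + next two rolls (6+4) = 20. Cumulative: 82
Frame 7: SPARE (6+4=10). 10 + next roll (7) = 17. Cumulative: 99
Frame 8: OPEN (7+1=8). Cumulative: 107
Frame 9: SPARE (8+2=10). 10 + next roll (7) = 17. Cumulative: 124
Frame 10: OPEN. Sum of all frame-10 rolls (7+1) = 8. Cumulative: 132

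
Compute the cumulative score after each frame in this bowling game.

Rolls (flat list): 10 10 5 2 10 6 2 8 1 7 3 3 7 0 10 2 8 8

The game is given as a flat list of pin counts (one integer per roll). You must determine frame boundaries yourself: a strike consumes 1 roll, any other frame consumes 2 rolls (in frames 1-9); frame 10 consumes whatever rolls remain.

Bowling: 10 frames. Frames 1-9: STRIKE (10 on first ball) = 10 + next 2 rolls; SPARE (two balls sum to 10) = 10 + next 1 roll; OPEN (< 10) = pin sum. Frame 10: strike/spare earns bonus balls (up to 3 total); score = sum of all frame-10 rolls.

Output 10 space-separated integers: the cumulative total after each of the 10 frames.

Frame 1: STRIKE. 10 + next two rolls (10+5) = 25. Cumulative: 25
Frame 2: STRIKE. 10 + next two rolls (5+2) = 17. Cumulative: 42
Frame 3: OPEN (5+2=7). Cumulative: 49
Frame 4: STRIKE. 10 + next two rolls (6+2) = 18. Cumulative: 67
Frame 5: OPEN (6+2=8). Cumulative: 75
Frame 6: OPEN (8+1=9). Cumulative: 84
Frame 7: SPARE (7+3=10). 10 + next roll (3) = 13. Cumulative: 97
Frame 8: SPARE (3+7=10). 10 + next roll (0) = 10. Cumulative: 107
Frame 9: SPARE (0+10=10). 10 + next roll (2) = 12. Cumulative: 119
Frame 10: SPARE. Sum of all frame-10 rolls (2+8+8) = 18. Cumulative: 137

Answer: 25 42 49 67 75 84 97 107 119 137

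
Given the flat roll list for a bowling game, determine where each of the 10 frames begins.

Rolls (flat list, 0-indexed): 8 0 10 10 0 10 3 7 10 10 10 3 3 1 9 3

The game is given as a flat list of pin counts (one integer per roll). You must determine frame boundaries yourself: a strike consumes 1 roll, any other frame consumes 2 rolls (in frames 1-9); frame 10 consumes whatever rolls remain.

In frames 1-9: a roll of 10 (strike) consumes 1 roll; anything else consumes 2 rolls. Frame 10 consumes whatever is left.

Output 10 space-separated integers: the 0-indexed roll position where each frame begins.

Answer: 0 2 3 4 6 8 9 10 11 13

Derivation:
Frame 1 starts at roll index 0: rolls=8,0 (sum=8), consumes 2 rolls
Frame 2 starts at roll index 2: roll=10 (strike), consumes 1 roll
Frame 3 starts at roll index 3: roll=10 (strike), consumes 1 roll
Frame 4 starts at roll index 4: rolls=0,10 (sum=10), consumes 2 rolls
Frame 5 starts at roll index 6: rolls=3,7 (sum=10), consumes 2 rolls
Frame 6 starts at roll index 8: roll=10 (strike), consumes 1 roll
Frame 7 starts at roll index 9: roll=10 (strike), consumes 1 roll
Frame 8 starts at roll index 10: roll=10 (strike), consumes 1 roll
Frame 9 starts at roll index 11: rolls=3,3 (sum=6), consumes 2 rolls
Frame 10 starts at roll index 13: 3 remaining rolls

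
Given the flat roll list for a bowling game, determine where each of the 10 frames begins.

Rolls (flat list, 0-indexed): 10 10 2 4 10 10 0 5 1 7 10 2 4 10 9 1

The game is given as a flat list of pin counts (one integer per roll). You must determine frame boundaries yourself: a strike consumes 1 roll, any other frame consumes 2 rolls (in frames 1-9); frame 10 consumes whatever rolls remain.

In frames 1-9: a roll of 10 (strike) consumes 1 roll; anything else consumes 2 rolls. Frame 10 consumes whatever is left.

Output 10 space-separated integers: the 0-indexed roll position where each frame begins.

Frame 1 starts at roll index 0: roll=10 (strike), consumes 1 roll
Frame 2 starts at roll index 1: roll=10 (strike), consumes 1 roll
Frame 3 starts at roll index 2: rolls=2,4 (sum=6), consumes 2 rolls
Frame 4 starts at roll index 4: roll=10 (strike), consumes 1 roll
Frame 5 starts at roll index 5: roll=10 (strike), consumes 1 roll
Frame 6 starts at roll index 6: rolls=0,5 (sum=5), consumes 2 rolls
Frame 7 starts at roll index 8: rolls=1,7 (sum=8), consumes 2 rolls
Frame 8 starts at roll index 10: roll=10 (strike), consumes 1 roll
Frame 9 starts at roll index 11: rolls=2,4 (sum=6), consumes 2 rolls
Frame 10 starts at roll index 13: 3 remaining rolls

Answer: 0 1 2 4 5 6 8 10 11 13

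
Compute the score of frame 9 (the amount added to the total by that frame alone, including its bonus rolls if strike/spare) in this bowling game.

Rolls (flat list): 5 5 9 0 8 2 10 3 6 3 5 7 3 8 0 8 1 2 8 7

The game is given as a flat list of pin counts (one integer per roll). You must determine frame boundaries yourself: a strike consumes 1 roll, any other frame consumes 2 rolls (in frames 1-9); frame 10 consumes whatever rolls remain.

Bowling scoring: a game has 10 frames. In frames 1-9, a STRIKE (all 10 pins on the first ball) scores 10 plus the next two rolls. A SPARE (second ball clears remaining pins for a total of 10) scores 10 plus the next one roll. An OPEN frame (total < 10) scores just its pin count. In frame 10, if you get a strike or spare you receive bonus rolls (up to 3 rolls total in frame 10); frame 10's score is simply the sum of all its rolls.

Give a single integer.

Answer: 9

Derivation:
Frame 1: SPARE (5+5=10). 10 + next roll (9) = 19. Cumulative: 19
Frame 2: OPEN (9+0=9). Cumulative: 28
Frame 3: SPARE (8+2=10). 10 + next roll (10) = 20. Cumulative: 48
Frame 4: STRIKE. 10 + next two rolls (3+6) = 19. Cumulative: 67
Frame 5: OPEN (3+6=9). Cumulative: 76
Frame 6: OPEN (3+5=8). Cumulative: 84
Frame 7: SPARE (7+3=10). 10 + next roll (8) = 18. Cumulative: 102
Frame 8: OPEN (8+0=8). Cumulative: 110
Frame 9: OPEN (8+1=9). Cumulative: 119
Frame 10: SPARE. Sum of all frame-10 rolls (2+8+7) = 17. Cumulative: 136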